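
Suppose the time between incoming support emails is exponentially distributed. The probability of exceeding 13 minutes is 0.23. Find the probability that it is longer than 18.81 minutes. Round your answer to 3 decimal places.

e^(−λ·13) = 0.23 ⇒ λ = −ln(0.23)/13 = 0.113052.
P(X > 18.81) = e^(−0.113052·18.81) = e^(−2.1265) ≈ 0.119.

0.119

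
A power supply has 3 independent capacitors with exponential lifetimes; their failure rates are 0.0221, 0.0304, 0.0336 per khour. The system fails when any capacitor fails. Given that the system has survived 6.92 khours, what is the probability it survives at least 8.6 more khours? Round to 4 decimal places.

Time to first failure ~ Exp(Σλ) with Σλ = 0.0861.
By memorylessness, P(T > 6.92+8.6 | T > 6.92) = P(T > 8.6) = e^(−0.0861·8.6) ≈ 0.4769.

0.4769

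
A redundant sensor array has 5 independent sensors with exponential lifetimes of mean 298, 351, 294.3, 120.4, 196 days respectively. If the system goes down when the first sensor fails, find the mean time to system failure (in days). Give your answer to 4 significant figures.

The first failure time is exponential with rate Σλ_i = 1/298 + 1/351 + 1/294.3 + 1/120.4 + 1/196 = 0.0230103 per day.
E[min] = 1/Σλ = 1/0.0230103 = 43.4588 days.

43.46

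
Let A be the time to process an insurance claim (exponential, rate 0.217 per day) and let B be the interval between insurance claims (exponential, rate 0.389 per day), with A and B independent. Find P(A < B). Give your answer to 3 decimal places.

0.358

λ_1 = 0.217, λ_2 = 0.389.
For independent exponentials, P(A < B) = λ_1/(λ_1+λ_2) = 0.217/0.606 ≈ 0.358.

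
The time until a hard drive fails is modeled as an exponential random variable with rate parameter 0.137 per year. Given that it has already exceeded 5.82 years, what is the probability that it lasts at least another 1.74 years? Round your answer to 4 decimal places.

0.7879

By the memoryless property, P(X > 5.82+1.74 | X > 5.82) = P(X > 1.74).
P(X > 1.74) = e^(−0.23838) ≈ 0.7879.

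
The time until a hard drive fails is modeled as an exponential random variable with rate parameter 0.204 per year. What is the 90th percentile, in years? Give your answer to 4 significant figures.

11.29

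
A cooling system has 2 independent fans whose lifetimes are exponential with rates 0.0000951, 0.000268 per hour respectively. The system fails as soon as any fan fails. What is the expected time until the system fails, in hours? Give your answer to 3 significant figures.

2750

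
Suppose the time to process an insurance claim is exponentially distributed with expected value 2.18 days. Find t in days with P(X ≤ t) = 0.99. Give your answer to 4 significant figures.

10.04

The rate is λ = 1/2.18 = 0.458716 per day.
Set 1 − e^(−λt) = 0.99, so t = −ln(0.01)/λ = 4.6052/0.458716 ≈ 10.0393 days.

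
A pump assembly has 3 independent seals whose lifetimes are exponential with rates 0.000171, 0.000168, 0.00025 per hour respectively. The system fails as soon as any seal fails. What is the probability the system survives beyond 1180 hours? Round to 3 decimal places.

0.499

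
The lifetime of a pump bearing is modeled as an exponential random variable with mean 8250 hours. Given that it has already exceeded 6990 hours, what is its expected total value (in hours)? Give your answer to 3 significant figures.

15200

The rate is λ = 1/8250 = 0.000121212 per hour.
By memorylessness, E[X | X > 6990] = 6990 + 1/λ = 6990 + 8250 = 15240 hours.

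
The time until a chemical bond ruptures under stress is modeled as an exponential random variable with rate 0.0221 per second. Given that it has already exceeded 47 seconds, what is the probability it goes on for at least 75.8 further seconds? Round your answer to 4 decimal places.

0.1873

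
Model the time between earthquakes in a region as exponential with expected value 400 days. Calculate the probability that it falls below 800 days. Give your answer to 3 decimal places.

The rate is λ = 1/400 = 0.0025 per day.
P(X ≤ 800) = 1 − e^(−λ·800) = 1 − e^(−2) ≈ 0.865.

0.865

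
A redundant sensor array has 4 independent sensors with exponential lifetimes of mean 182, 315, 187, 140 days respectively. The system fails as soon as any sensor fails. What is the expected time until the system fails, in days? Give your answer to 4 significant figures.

The first failure time is exponential with rate Σλ_i = 1/182 + 1/315 + 1/187 + 1/140 = 0.0211596 per day.
E[min] = 1/Σλ = 1/0.0211596 = 47.26 days.

47.26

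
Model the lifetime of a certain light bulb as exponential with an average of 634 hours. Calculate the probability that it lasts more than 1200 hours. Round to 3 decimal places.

The rate is λ = 1/634 = 0.00157729 per hour.
P(X > 1200) = e^(−λ·1200) = e^(−1.8927) ≈ 0.151.

0.151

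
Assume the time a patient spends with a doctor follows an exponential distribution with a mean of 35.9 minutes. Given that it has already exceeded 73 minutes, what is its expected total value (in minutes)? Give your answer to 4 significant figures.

The rate is λ = 1/35.9 = 0.0278552 per minute.
By memorylessness, E[X | X > 73] = 73 + 1/λ = 73 + 35.9 = 108.9 minutes.

108.9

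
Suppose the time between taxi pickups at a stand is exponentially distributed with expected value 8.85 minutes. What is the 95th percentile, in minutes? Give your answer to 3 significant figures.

26.5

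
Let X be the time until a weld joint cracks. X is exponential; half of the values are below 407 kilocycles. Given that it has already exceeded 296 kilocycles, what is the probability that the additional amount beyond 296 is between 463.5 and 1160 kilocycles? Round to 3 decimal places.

0.315

For an exponential, median = ln(2)/λ, so λ = ln 2 / 407 = 0.00170306 per kilocycle.
Memoryless: the residual past 296 is again Exp(λ).
P(463.5 < residual < 1160) = e^(−λ·463.5) − e^(−λ·1160) = 0.45413 − 0.13868 ≈ 0.315.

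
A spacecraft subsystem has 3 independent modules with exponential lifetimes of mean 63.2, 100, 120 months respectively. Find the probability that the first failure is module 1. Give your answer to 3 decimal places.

0.463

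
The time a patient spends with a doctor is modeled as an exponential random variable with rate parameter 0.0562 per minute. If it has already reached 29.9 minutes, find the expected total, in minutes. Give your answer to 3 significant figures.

By memorylessness, E[X | X > 29.9] = 29.9 + 1/λ = 29.9 + 17.7936 = 47.6936 minutes.

47.7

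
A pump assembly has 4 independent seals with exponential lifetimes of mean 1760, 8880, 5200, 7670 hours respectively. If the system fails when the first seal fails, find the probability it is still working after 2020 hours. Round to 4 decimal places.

0.1317

The first failure time is exponential with rate Σλ_i = 1/1760 + 1/8880 + 1/5200 + 1/7670 = 0.00100348 per hour.
P(min > 2020) = e^(−0.00100348·2020) = e^(−2.027) ≈ 0.1317.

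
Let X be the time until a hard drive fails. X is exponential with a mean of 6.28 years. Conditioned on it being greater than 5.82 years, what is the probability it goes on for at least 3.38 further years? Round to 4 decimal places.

The rate is λ = 1/6.28 = 0.159236 per year.
By the memoryless property, P(X > 5.82+3.38 | X > 5.82) = P(X > 3.38).
P(X > 3.38) = e^(−0.53822) ≈ 0.5838.

0.5838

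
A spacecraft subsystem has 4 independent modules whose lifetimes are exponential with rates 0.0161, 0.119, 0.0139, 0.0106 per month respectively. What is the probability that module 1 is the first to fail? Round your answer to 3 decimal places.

The time to first failure is exponential with rate Σλ = 0.0161 + 0.119 + 0.0139 + 0.0106 = 0.1596.
P(module 1 first) = λ_1/Σλ = 0.0161/0.1596 ≈ 0.101.

0.101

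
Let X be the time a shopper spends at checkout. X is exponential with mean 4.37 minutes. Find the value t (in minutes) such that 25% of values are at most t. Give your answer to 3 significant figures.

1.26

The rate is λ = 1/4.37 = 0.228833 per minute.
Set 1 − e^(−λt) = 0.25, so t = −ln(0.75)/λ = 0.28768/0.228833 ≈ 1.25717 minutes.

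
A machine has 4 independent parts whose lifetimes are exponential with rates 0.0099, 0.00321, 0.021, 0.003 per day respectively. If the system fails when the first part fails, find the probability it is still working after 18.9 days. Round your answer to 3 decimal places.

0.496

The time to first failure is exponential with rate Σλ = 0.0099 + 0.00321 + 0.021 + 0.003 = 0.03711.
P(min > 18.9) = e^(−0.03711·18.9) = e^(−0.70138) ≈ 0.496.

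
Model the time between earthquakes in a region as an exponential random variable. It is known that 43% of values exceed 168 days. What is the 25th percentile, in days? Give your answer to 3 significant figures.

e^(−λ·168) = 0.43 ⇒ λ = −ln(0.43)/168 = 0.00502363.
25th percentile: 1 − e^(−λt) = 0.25, t = −ln(0.75)/λ = 57.2658 days.

57.3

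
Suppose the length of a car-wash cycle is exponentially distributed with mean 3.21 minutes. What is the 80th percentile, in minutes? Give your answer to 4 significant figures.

The rate is λ = 1/3.21 = 0.311526 per minute.
Set 1 − e^(−λt) = 0.8, so t = −ln(0.2)/λ = 1.6094/0.311526 ≈ 5.1663 minutes.

5.166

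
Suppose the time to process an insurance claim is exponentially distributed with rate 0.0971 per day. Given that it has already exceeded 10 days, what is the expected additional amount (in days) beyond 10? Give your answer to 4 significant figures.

By memorylessness, the remaining amount past any threshold is again Exp(λ) with mean 1/λ = 10.2987 days.

10.30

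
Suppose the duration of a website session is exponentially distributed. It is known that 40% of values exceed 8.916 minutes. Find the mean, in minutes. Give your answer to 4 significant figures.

9.731

e^(−λ·8.916) = 0.40 ⇒ λ = −ln(0.40)/8.916 = 0.102769.
Mean = 1/λ = 9.73054 minutes.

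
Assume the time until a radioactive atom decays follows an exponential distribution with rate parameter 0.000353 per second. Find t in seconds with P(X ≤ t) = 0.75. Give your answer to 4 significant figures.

3927

Set 1 − e^(−λt) = 0.75, so t = −ln(0.25)/λ = 1.3863/0.000353 ≈ 3927.18 seconds.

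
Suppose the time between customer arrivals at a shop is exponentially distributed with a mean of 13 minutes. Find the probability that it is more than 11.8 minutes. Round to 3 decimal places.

The rate is λ = 1/13 = 0.0769231 per minute.
P(X > 11.8) = e^(−λ·11.8) = e^(−0.90769) ≈ 0.403.

0.403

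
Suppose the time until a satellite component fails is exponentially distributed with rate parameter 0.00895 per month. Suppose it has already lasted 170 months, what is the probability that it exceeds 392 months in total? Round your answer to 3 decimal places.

P(X > s+t | X > s) = e^(−λ(s+t))/e^(−λs) = e^(−λt), independent of s = 170.
P(X > 222) = e^(−1.9869) ≈ 0.137.

0.137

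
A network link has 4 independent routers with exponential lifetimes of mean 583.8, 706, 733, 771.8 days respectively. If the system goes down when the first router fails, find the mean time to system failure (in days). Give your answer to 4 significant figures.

172.7

The first failure time is exponential with rate Σλ_i = 1/583.8 + 1/706 + 1/733 + 1/771.8 = 0.00578927 per day.
E[min] = 1/Σλ = 1/0.00578927 = 172.733 days.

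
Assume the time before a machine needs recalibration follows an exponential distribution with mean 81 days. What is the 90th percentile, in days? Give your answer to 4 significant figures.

186.5

The rate is λ = 1/81 = 0.0123457 per day.
Set 1 − e^(−λt) = 0.9, so t = −ln(0.1)/λ = 2.3026/0.0123457 ≈ 186.509 days.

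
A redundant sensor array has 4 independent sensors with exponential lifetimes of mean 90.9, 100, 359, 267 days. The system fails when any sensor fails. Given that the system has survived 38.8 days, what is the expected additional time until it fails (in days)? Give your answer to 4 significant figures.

36.32

First-failure rate Σλ = 1/90.9 + 1/100 + 1/359 + 1/267 = 0.0275319.
By memorylessness the expected residual is 1/Σλ = 36.3215 days, regardless of the 38.8 already elapsed.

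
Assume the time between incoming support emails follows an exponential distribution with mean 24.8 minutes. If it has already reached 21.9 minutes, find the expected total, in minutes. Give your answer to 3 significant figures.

46.7

The rate is λ = 1/24.8 = 0.0403226 per minute.
By memorylessness, E[X | X > 21.9] = 21.9 + 1/λ = 21.9 + 24.8 = 46.7 minutes.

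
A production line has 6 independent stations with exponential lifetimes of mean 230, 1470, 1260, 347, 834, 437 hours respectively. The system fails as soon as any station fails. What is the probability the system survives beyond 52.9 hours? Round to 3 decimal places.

The first failure time is exponential with rate Σλ_i = 1/230 + 1/1470 + 1/1260 + 1/347 + 1/834 + 1/437 = 0.012191 per hour.
P(min > 52.9) = e^(−0.012191·52.9) = e^(−0.6449) ≈ 0.525.

0.525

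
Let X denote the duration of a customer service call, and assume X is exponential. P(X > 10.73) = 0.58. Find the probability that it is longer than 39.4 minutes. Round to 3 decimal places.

0.135

e^(−λ·10.73) = 0.58 ⇒ λ = −ln(0.58)/10.73 = 0.0507667.
P(X > 39.4) = e^(−0.0507667·39.4) = e^(−2.0002) ≈ 0.135.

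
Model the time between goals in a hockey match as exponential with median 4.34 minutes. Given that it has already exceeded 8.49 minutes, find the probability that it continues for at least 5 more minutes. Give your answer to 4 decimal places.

0.4500

For an exponential, median = ln(2)/λ, so λ = ln 2 / 4.34 = 0.159711 per minute.
By the memoryless property, P(X > 8.49+5 | X > 8.49) = P(X > 5).
P(X > 5) = e^(−0.79856) ≈ 0.4500.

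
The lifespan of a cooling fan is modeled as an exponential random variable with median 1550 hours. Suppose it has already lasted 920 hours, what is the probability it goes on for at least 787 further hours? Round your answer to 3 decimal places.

0.703

For an exponential, median = ln(2)/λ, so λ = ln 2 / 1550 = 0.000447192 per hour.
By the memoryless property, P(X > 920+787 | X > 920) = P(X > 787).
P(X > 787) = e^(−0.35194) ≈ 0.703.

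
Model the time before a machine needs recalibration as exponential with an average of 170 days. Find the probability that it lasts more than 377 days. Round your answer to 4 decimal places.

0.1089

The rate is λ = 1/170 = 0.00588235 per day.
P(X > 377) = e^(−λ·377) = e^(−2.2176) ≈ 0.1089.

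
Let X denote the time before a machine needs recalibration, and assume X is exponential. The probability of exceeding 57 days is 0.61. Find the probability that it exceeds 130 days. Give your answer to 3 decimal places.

0.324

e^(−λ·57) = 0.61 ⇒ λ = −ln(0.61)/57 = 0.00867187.
P(X > 130) = e^(−0.00867187·130) = e^(−1.1273) ≈ 0.324.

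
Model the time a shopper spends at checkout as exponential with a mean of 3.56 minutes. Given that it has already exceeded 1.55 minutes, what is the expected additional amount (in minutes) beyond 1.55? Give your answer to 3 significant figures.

3.56

The rate is λ = 1/3.56 = 0.280899 per minute.
By memorylessness, the remaining amount past any threshold is again Exp(λ) with mean 1/λ = 3.56 minutes.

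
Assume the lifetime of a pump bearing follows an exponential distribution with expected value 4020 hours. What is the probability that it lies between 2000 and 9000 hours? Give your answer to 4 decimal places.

The rate is λ = 1/4020 = 0.000248756 per hour.
P(2000 < X < 9000) = e^(−λ·2000) − e^(−λ·9000) = 0.60804 − 0.10659 ≈ 0.5015.

0.5015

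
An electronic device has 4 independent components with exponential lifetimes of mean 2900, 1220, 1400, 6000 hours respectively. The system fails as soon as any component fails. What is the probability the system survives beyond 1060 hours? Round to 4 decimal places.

The first failure time is exponential with rate Σλ_i = 1/2900 + 1/1220 + 1/1400 + 1/6000 = 0.00204545 per hour.
P(min > 1060) = e^(−0.00204545·1060) = e^(−2.1682) ≈ 0.1144.

0.1144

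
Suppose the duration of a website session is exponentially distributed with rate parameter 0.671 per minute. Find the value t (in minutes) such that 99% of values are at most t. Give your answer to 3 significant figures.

6.86

Set 1 − e^(−λt) = 0.99, so t = −ln(0.01)/λ = 4.6052/0.671 ≈ 6.86314 minutes.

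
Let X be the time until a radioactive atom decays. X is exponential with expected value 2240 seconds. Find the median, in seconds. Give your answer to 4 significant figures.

1553

The rate is λ = 1/2240 = 0.000446429 per second.
Set 1 − e^(−λt) = 0.5, so t = −ln(0.5)/λ = 0.69315/0.000446429 ≈ 1552.65 seconds.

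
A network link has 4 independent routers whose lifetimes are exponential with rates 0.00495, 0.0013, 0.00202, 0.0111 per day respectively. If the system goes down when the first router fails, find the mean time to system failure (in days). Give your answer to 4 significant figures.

The time to first failure is exponential with rate Σλ = 0.00495 + 0.0013 + 0.00202 + 0.0111 = 0.01937.
E[min] = 1/Σλ = 1/0.01937 = 51.6262 days.

51.63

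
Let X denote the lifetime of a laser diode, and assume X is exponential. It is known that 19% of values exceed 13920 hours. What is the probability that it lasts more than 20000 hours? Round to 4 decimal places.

e^(−λ·13920) = 0.19 ⇒ λ = −ln(0.19)/13920 = 0.000119305.
P(X > 20000) = e^(−0.000119305·20000) = e^(−2.3861) ≈ 0.0920.

0.0920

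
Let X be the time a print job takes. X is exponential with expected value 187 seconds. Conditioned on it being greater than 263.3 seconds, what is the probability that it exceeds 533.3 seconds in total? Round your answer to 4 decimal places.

The rate is λ = 1/187 = 0.00534759 per second.
By the memoryless property, P(X > 263.3+270 | X > 263.3) = P(X > 270).
P(X > 270) = e^(−1.4439) ≈ 0.2360.

0.2360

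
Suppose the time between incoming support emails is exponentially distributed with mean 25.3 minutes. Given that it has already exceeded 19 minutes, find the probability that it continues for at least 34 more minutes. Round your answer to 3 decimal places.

The rate is λ = 1/25.3 = 0.0395257 per minute.
By the memoryless property, P(X > 19+34 | X > 19) = P(X > 34).
P(X > 34) = e^(−1.3439) ≈ 0.261.

0.261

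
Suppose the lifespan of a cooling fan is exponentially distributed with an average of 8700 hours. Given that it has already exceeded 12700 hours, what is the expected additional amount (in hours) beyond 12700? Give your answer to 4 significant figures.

The rate is λ = 1/8700 = 0.000114943 per hour.
By memorylessness, the remaining amount past any threshold is again Exp(λ) with mean 1/λ = 8700 hours.

8700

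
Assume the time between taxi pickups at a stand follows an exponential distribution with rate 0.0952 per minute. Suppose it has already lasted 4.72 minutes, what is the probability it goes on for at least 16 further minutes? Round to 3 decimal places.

0.218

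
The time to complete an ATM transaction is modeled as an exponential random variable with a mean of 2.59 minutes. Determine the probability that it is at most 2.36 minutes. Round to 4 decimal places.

The rate is λ = 1/2.59 = 0.3861 per minute.
P(X ≤ 2.36) = 1 − e^(−λ·2.36) = 1 − e^(−0.9112) ≈ 0.5980.

0.5980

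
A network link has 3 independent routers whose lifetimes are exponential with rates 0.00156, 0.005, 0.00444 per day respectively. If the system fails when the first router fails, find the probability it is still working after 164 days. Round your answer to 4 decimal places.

The time to first failure is exponential with rate Σλ = 0.00156 + 0.005 + 0.00444 = 0.011.
P(min > 164) = e^(−0.011·164) = e^(−1.804) ≈ 0.1646.

0.1646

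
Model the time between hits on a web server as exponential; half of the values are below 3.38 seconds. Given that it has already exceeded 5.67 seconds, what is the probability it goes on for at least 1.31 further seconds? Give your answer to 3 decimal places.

For an exponential, median = ln(2)/λ, so λ = ln 2 / 3.38 = 0.205073 per second.
By the memoryless property, P(X > 5.67+1.31 | X > 5.67) = P(X > 1.31).
P(X > 1.31) = e^(−0.26865) ≈ 0.764.

0.764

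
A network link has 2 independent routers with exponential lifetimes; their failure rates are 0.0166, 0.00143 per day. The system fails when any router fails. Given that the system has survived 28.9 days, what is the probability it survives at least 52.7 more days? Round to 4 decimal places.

0.3867

Time to first failure ~ Exp(Σλ) with Σλ = 0.01803.
By memorylessness, P(T > 28.9+52.7 | T > 28.9) = P(T > 52.7) = e^(−0.01803·52.7) ≈ 0.3867.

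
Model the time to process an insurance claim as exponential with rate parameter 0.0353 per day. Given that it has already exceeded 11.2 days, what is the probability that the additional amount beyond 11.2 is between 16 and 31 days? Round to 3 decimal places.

0.234

Memoryless: the residual past 11.2 is again Exp(λ).
P(16 < residual < 31) = e^(−λ·16) − e^(−λ·31) = 0.56847 − 0.33477 ≈ 0.234.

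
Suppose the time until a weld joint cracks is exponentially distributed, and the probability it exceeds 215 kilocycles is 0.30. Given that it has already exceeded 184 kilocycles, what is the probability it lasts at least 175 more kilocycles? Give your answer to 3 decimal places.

0.375

From e^(−λ·215) = 0.30, λ = −ln(0.30)/215 = 0.00559987.
Memoryless: P(X > 184+175 | X > 184) = P(X > 175) = e^(−0.00559987·175) ≈ 0.375.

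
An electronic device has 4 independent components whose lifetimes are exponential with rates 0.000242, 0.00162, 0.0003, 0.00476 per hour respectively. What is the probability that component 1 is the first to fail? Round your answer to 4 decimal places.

The time to first failure is exponential with rate Σλ = 0.000242 + 0.00162 + 0.0003 + 0.00476 = 0.006922.
P(component 1 first) = λ_1/Σλ = 0.000242/0.006922 ≈ 0.0350.

0.0350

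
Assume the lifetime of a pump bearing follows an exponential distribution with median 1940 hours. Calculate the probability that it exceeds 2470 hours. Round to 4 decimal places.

For an exponential, median = ln(2)/λ, so λ = ln 2 / 1940 = 0.000357292 per hour.
P(X > 2470) = e^(−λ·2470) = e^(−0.88251) ≈ 0.4137.

0.4137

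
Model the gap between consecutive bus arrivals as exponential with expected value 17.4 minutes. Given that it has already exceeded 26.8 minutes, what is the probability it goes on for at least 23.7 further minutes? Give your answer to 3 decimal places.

0.256

The rate is λ = 1/17.4 = 0.0574713 per minute.
By the memoryless property, P(X > 26.8+23.7 | X > 26.8) = P(X > 23.7).
P(X > 23.7) = e^(−1.3621) ≈ 0.256.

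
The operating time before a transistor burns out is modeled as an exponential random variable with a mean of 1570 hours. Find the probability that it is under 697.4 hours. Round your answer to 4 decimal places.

0.3587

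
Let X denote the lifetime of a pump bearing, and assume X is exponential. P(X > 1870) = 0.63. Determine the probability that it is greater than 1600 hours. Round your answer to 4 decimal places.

e^(−λ·1870) = 0.63 ⇒ λ = −ln(0.63)/1870 = 0.000247078.
P(X > 1600) = e^(−0.000247078·1600) = e^(−0.39532) ≈ 0.6735.

0.6735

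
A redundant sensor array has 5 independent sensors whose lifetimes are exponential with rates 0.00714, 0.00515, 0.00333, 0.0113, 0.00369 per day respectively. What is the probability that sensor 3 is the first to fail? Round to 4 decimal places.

The time to first failure is exponential with rate Σλ = 0.00714 + 0.00515 + 0.00333 + 0.0113 + 0.00369 = 0.03061.
P(sensor 3 first) = λ_3/Σλ = 0.00333/0.03061 ≈ 0.1088.

0.1088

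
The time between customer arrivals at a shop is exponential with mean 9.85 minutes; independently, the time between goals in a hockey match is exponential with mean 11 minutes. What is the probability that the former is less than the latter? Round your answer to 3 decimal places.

λ_1 = 1/9.85 = 0.101523, λ_2 = 1/11 = 0.0909091.
For independent exponentials, P(the former < the latter) = λ_1/(λ_1+λ_2) = 0.101523/0.192432 ≈ 0.528.

0.528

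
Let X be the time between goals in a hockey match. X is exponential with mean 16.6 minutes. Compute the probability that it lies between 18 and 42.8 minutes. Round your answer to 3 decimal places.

The rate is λ = 1/16.6 = 0.060241 per minute.
P(18 < X < 42.8) = e^(−λ·18) − e^(−λ·42.8) = 0.33813 − 0.07590 ≈ 0.262.

0.262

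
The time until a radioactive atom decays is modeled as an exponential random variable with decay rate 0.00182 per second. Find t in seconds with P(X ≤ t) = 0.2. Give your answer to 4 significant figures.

Set 1 − e^(−λt) = 0.2, so t = −ln(0.8)/λ = 0.22314/0.00182 ≈ 122.606 seconds.

122.6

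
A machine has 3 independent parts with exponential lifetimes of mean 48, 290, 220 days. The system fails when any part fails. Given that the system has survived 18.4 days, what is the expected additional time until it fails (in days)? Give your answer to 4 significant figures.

34.69

First-failure rate Σλ = 1/48 + 1/290 + 1/220 = 0.0288271.
By memorylessness the expected residual is 1/Σλ = 34.6896 days, regardless of the 18.4 already elapsed.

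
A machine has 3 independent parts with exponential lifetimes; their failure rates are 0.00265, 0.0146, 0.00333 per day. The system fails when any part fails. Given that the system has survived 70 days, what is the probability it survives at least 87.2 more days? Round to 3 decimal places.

Time to first failure ~ Exp(Σλ) with Σλ = 0.02058.
By memorylessness, P(T > 70+87.2 | T > 70) = P(T > 87.2) = e^(−0.02058·87.2) ≈ 0.166.

0.166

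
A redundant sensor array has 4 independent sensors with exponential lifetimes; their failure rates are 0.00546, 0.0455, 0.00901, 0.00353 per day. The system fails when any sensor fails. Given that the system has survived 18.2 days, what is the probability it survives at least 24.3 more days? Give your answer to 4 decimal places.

Time to first failure ~ Exp(Σλ) with Σλ = 0.0635.
By memorylessness, P(T > 18.2+24.3 | T > 18.2) = P(T > 24.3) = e^(−0.0635·24.3) ≈ 0.2137.

0.2137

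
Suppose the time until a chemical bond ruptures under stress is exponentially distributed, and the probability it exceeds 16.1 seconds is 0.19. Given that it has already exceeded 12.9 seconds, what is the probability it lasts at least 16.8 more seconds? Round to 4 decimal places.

From e^(−λ·16.1) = 0.19, λ = −ln(0.19)/16.1 = 0.103151.
Memoryless: P(X > 12.9+16.8 | X > 12.9) = P(X > 16.8) = e^(−0.103151·16.8) ≈ 0.1768.

0.1768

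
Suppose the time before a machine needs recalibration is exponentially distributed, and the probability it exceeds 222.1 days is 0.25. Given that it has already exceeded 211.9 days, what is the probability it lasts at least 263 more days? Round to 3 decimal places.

From e^(−λ·222.1) = 0.25, λ = −ln(0.25)/222.1 = 0.00624176.
Memoryless: P(X > 211.9+263 | X > 211.9) = P(X > 263) = e^(−0.00624176·263) ≈ 0.194.

0.194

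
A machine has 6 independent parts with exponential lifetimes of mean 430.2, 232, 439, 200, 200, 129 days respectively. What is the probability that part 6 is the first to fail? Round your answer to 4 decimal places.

Rates: λ_i = 1/mean_i → 0.0023245, 0.00431034, 0.0022779, 0.005, 0.005, 0.00775194; Σλ = 0.0266647.
P(part 6 first) = λ_6/Σλ = 0.00775194/0.0266647 ≈ 0.2907.

0.2907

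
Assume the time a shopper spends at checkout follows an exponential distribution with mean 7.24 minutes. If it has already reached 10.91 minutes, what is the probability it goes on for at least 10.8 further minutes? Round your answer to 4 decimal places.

0.2250

The rate is λ = 1/7.24 = 0.138122 per minute.
By the memoryless property, P(X > 10.91+10.8 | X > 10.91) = P(X > 10.8).
P(X > 10.8) = e^(−1.4917) ≈ 0.2250.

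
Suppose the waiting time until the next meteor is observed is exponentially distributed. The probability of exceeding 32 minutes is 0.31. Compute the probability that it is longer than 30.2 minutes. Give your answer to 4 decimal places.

e^(−λ·32) = 0.31 ⇒ λ = −ln(0.31)/32 = 0.0365995.
P(X > 30.2) = e^(−0.0365995·30.2) = e^(−1.1053) ≈ 0.3311.

0.3311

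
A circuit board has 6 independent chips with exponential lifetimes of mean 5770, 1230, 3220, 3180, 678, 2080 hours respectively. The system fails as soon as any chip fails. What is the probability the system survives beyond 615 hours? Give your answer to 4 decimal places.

0.1115

The first failure time is exponential with rate Σλ_i = 1/5770 + 1/1230 + 1/3220 + 1/3180 + 1/678 + 1/2080 = 0.00356704 per hour.
P(min > 615) = e^(−0.00356704·615) = e^(−2.1937) ≈ 0.1115.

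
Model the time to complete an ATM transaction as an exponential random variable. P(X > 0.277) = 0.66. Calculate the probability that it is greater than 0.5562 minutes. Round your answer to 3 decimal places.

0.434

e^(−λ·0.277) = 0.66 ⇒ λ = −ln(0.66)/0.277 = 1.50006.
P(X > 0.5562) = e^(−1.50006·0.5562) = e^(−0.83433) ≈ 0.434.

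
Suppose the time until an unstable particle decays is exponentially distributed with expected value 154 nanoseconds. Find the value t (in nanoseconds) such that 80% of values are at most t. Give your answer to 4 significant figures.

The rate is λ = 1/154 = 0.00649351 per nanosecond.
Set 1 − e^(−λt) = 0.8, so t = −ln(0.2)/λ = 1.6094/0.00649351 ≈ 247.853 nanoseconds.

247.9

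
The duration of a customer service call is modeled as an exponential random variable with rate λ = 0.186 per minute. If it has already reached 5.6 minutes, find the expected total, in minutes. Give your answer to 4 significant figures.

By memorylessness, E[X | X > 5.6] = 5.6 + 1/λ = 5.6 + 5.37634 = 10.9763 minutes.

10.98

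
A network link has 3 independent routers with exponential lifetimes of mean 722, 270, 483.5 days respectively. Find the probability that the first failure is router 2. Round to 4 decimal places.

0.5175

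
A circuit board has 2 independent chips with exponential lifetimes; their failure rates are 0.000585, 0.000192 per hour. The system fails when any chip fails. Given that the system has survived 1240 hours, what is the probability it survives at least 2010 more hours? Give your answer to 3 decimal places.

Time to first failure ~ Exp(Σλ) with Σλ = 0.000777.
By memorylessness, P(T > 1240+2010 | T > 1240) = P(T > 2010) = e^(−0.000777·2010) ≈ 0.210.

0.210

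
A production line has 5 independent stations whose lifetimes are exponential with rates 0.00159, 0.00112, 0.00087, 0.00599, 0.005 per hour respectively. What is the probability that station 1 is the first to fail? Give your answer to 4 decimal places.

0.1091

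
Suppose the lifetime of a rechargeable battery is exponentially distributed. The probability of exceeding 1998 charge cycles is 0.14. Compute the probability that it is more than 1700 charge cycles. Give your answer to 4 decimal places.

0.1877

e^(−λ·1998) = 0.14 ⇒ λ = −ln(0.14)/1998 = 0.00098404.
P(X > 1700) = e^(−0.00098404·1700) = e^(−1.6729) ≈ 0.1877.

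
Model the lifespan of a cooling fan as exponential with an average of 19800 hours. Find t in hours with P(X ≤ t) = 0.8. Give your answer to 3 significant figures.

31900

The rate is λ = 1/19800 = 0.0000505051 per hour.
Set 1 − e^(−λt) = 0.8, so t = −ln(0.2)/λ = 1.6094/0.0000505051 ≈ 31866.9 hours.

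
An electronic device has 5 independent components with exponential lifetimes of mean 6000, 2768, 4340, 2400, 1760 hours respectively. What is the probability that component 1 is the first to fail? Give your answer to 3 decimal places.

Rates: λ_i = 1/mean_i → 0.000166667, 0.000361272, 0.000230415, 0.000416667, 0.000568182; Σλ = 0.0017432.
P(component 1 first) = λ_1/Σλ = 0.000166667/0.0017432 ≈ 0.096.

0.096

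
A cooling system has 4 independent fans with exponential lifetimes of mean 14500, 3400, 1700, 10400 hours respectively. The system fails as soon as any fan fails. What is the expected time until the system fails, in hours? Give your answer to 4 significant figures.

954.7

The first failure time is exponential with rate Σλ_i = 1/14500 + 1/3400 + 1/1700 + 1/10400 = 0.00104747 per hour.
E[min] = 1/Σλ = 1/0.00104747 = 954.679 hours.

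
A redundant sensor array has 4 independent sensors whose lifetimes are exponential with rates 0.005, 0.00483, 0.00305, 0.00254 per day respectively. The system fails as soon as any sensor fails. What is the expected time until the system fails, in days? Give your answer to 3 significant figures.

The time to first failure is exponential with rate Σλ = 0.005 + 0.00483 + 0.00305 + 0.00254 = 0.01542.
E[min] = 1/Σλ = 1/0.01542 = 64.8508 days.

64.9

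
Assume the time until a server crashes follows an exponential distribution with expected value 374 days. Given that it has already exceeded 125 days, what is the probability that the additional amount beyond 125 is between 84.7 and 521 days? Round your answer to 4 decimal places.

0.5490

The rate is λ = 1/374 = 0.0026738 per day.
Memoryless: the residual past 125 is again Exp(λ).
P(84.7 < residual < 521) = e^(−λ·84.7) − e^(−λ·521) = 0.79734 − 0.24832 ≈ 0.5490.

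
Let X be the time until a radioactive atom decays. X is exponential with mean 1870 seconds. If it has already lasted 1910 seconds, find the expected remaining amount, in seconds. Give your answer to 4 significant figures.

The rate is λ = 1/1870 = 0.000534759 per second.
By memorylessness, the remaining amount past any threshold is again Exp(λ) with mean 1/λ = 1870 seconds.

1870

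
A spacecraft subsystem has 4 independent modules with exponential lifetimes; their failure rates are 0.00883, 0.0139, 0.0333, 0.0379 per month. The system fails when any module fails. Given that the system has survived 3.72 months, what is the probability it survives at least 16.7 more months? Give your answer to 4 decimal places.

0.2083

Time to first failure ~ Exp(Σλ) with Σλ = 0.09393.
By memorylessness, P(T > 3.72+16.7 | T > 3.72) = P(T > 16.7) = e^(−0.09393·16.7) ≈ 0.2083.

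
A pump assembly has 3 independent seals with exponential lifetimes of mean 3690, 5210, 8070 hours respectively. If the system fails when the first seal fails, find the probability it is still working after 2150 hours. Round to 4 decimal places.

The first failure time is exponential with rate Σλ_i = 1/3690 + 1/5210 + 1/8070 = 0.000586857 per hour.
P(min > 2150) = e^(−0.000586857·2150) = e^(−1.2617) ≈ 0.2832.

0.2832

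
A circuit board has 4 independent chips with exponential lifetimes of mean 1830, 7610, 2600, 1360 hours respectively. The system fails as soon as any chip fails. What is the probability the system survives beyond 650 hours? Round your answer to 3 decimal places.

0.311

The first failure time is exponential with rate Σλ_i = 1/1830 + 1/7610 + 1/2600 + 1/1360 = 0.00179776 per hour.
P(min > 650) = e^(−0.00179776·650) = e^(−1.1685) ≈ 0.311.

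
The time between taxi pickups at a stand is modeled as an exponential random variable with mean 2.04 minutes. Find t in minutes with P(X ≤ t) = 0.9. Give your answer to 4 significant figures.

4.697

The rate is λ = 1/2.04 = 0.490196 per minute.
Set 1 − e^(−λt) = 0.9, so t = −ln(0.1)/λ = 2.3026/0.490196 ≈ 4.69727 minutes.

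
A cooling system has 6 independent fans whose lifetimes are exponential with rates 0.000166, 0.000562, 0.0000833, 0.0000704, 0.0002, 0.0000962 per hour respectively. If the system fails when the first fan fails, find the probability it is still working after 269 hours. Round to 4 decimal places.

The time to first failure is exponential with rate Σλ = 0.000166 + 0.000562 + 0.0000833 + 0.0000704 + 0.0002 + 0.0000962 = 0.0011779.
P(min > 269) = e^(−0.0011779·269) = e^(−0.31686) ≈ 0.7284.

0.7284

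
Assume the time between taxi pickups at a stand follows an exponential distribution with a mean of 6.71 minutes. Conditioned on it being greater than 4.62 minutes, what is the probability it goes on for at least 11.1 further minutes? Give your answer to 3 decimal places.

0.191

The rate is λ = 1/6.71 = 0.149031 per minute.
The exponential is memoryless, so the remaining time is again Exp(λ): the condition X > 4.62 is irrelevant.
P(X > 11.1) = e^(−1.6542) ≈ 0.191.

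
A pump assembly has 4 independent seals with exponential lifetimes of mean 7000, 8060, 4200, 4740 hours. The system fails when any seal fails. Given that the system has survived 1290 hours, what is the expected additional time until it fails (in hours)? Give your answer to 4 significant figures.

First-failure rate Σλ = 1/7000 + 1/8060 + 1/4200 + 1/4740 = 0.000715992.
By memorylessness the expected residual is 1/Σλ = 1396.66 hours, regardless of the 1290 already elapsed.

1397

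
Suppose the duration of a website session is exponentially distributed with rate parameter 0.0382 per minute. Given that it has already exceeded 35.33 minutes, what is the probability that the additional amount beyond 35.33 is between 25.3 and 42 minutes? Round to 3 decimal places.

Memoryless: the residual past 35.33 is again Exp(λ).
P(25.3 < residual < 42) = e^(−λ·25.3) − e^(−λ·42) = 0.38043 − 0.20101 ≈ 0.179.

0.179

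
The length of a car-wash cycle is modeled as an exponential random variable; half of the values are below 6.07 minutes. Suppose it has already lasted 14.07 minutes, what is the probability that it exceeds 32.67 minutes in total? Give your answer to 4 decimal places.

0.1196

For an exponential, median = ln(2)/λ, so λ = ln 2 / 6.07 = 0.114192 per minute.
The exponential is memoryless, so the remaining time is again Exp(λ): the condition X > 14.07 is irrelevant.
P(X > 18.6) = e^(−2.124) ≈ 0.1196.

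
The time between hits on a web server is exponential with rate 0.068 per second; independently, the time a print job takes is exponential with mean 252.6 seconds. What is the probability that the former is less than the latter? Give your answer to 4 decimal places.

λ_1 = 0.068, λ_2 = 1/252.6 = 0.00395883.
For independent exponentials, P(the former < the latter) = λ_1/(λ_1+λ_2) = 0.068/0.0719588 ≈ 0.9450.

0.9450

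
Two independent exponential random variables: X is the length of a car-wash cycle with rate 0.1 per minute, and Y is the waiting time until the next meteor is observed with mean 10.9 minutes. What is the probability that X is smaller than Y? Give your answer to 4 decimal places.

0.5215

λ_1 = 0.1, λ_2 = 1/10.9 = 0.0917431.
For independent exponentials, P(X < Y) = λ_1/(λ_1+λ_2) = 0.1/0.191743 ≈ 0.5215.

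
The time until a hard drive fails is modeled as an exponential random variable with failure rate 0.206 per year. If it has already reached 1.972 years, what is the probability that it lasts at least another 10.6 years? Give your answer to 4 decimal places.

The exponential is memoryless, so the remaining time is again Exp(λ): the condition X > 1.972 is irrelevant.
P(X > 10.6) = e^(−2.1836) ≈ 0.1126.

0.1126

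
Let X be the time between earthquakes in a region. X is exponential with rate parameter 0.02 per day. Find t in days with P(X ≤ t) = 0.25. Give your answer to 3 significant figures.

14.4

Set 1 − e^(−λt) = 0.25, so t = −ln(0.75)/λ = 0.28768/0.02 ≈ 14.3841 days.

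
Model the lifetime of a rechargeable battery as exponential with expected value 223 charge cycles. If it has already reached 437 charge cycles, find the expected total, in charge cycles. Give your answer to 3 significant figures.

The rate is λ = 1/223 = 0.0044843 per charge cycle.
By memorylessness, E[X | X > 437] = 437 + 1/λ = 437 + 223 = 660 charge cycles.

660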